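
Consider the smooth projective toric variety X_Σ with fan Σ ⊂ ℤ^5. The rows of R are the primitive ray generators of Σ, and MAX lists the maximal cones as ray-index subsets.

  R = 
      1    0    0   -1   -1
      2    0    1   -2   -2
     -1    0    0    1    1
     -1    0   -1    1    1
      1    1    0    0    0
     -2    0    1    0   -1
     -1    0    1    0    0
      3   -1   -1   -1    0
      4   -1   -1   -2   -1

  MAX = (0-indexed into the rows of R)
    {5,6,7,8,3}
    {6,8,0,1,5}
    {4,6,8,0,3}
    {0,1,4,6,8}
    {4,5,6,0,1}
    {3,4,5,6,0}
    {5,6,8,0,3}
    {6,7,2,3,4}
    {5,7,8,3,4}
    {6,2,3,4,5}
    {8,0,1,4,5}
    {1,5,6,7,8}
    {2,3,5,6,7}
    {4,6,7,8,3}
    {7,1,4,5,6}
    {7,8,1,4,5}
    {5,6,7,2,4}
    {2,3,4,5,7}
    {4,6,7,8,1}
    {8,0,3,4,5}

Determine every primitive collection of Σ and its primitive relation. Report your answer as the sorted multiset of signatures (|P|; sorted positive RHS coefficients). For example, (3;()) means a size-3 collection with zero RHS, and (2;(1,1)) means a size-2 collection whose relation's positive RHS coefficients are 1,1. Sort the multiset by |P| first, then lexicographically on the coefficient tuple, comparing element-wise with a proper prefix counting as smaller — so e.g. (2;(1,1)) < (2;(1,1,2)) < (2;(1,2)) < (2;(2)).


Δ(Σ) — 9 vertices, 7 min non-faces:

  P={0,2}:  v_{0} + v_{2} = 0  so sig = (2;())
  P={0,7}:  v_{0} + v_{7} = v_{8}  so sig = (2;(1))
  P={1,3}:  v_{1} + v_{3} = v_{0}  so sig = (2;(1))
  P={2,8}:  v_{2} + v_{8} = v_{7}  so sig = (2;(1))
  P={1,2}:  v_{1} + v_{2} = v_{4} + v_{5} + v_{6} + v_{7}  so sig = (2;(1,1,1,1))
  P={4,5,6,8}:  v_{4} + v_{5} + v_{6} + v_{8} = v_{1}  so sig = (4;(1))
  P={3,4,5,6,7}:  v_{3} + v_{4} + v_{5} + v_{6} + v_{7} = 0  so sig = (5;())

Sorted signature multiset PRS(X):
    |P|=2: 5 collections, coeffs (), (1), (1), (1), (1,1,1,1)
    |P|=4: 1 collection, coeffs (1)
    |P|=5: 1 collection, coeffs ()


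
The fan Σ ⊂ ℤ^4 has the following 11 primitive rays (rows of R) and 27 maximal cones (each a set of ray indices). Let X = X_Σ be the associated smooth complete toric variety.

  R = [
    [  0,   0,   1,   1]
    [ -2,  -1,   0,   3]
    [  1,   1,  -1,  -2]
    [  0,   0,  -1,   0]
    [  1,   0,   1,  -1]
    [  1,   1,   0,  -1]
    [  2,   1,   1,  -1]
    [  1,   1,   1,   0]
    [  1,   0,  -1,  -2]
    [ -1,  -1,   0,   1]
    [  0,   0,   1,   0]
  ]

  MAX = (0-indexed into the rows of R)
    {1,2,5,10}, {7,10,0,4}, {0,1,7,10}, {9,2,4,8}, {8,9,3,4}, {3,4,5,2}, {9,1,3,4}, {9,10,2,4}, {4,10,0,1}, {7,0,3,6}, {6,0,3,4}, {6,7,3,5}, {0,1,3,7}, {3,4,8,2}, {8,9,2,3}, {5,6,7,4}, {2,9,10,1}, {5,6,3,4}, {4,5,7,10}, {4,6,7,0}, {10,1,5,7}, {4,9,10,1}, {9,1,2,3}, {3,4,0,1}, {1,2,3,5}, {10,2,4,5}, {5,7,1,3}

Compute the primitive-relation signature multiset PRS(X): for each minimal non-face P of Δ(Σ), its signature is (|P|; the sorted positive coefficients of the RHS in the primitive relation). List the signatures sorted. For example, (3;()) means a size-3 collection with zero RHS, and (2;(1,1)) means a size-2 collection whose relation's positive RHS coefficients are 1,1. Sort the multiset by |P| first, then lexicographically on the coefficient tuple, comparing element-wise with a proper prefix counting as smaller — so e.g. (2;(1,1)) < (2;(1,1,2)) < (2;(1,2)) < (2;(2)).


The 22 primitive collections of Σ (r=11, n=4):

  P={3,10}:  v_{3} + v_{10} = 0  →  sig = (2;())
  P={5,9}:  v_{5} + v_{9} = 0  →  sig = (2;())
  P={0,2}:  v_{0} + v_{2} = v_{5}  →  sig = (2;(1))
  P={0,5}:  v_{0} + v_{5} = v_{7}  →  sig = (2;(1))
  P={7,9}:  v_{7} + v_{9} = v_{0}  →  sig = (2;(1))
  P={0,8}:  v_{0} + v_{8} = v_{3} + v_{4}  →  sig = (2;(1,1))
  P={0,9}:  v_{0} + v_{9} = v_{1} + v_{4}  →  sig = (2;(1,1))
  P={1,8}:  v_{1} + v_{8} = v_{3} + v_{9}  →  sig = (2;(1,1))
  P={6,10}:  v_{6} + v_{10} = v_{4} + v_{7}  →  sig = (2;(1,1))
  P={5,8}:  v_{5} + v_{8} = v_{2} + v_{3} + v_{4}  →  sig = (2;(1,1,1))
  P={6,9}:  v_{6} + v_{9} = v_{0} + v_{3} + v_{4}  →  sig = (2;(1,1,1))
  P={7,8}:  v_{7} + v_{8} = v_{3} + v_{4} + v_{5}  →  sig = (2;(1,1,1))
  P={8,10}:  v_{8} + v_{10} = v_{2} + v_{4} + v_{9}  →  sig = (2;(1,1,1))
  P={2,6}:  v_{2} + v_{6} = v_{3} + v_{4} + 2·v_{5}  →  sig = (2;(1,1,2))
  P={1,6}:  v_{1} + v_{6} = 2·v_{0} + v_{3}  →  sig = (2;(1,2))
  P={6,8}:  v_{6} + v_{8} = 2·v_{3} + 2·v_{4} + v_{5}  →  sig = (2;(1,2,2))
  P={2,7}:  v_{2} + v_{7} = 2·v_{5}  →  sig = (2;(2))
  P={1,2,4}:  v_{1} + v_{2} + v_{4} = 0  →  sig = (3;())
  P={1,4,5}:  v_{1} + v_{4} + v_{5} = v_{0}  →  sig = (3;(1))
  P={3,4,7}:  v_{3} + v_{4} + v_{7} = v_{6}  →  sig = (3;(1))
  P={1,4,7}:  v_{1} + v_{4} + v_{7} = 2·v_{0}  →  sig = (3;(2))
  P={2,3,4,9}:  v_{2} + v_{3} + v_{4} + v_{9} = v_{8}  →  sig = (4;(1))

Hence PRS(X_Σ) =
[(2;()), (2;()), (2;(1)), (2;(1)), (2;(1)), (2;(1,1)), (2;(1,1)), (2;(1,1)), (2;(1,1)), (2;(1,1,1)), (2;(1,1,1)), (2;(1,1,1)), (2;(1,1,1)), (2;(1,1,2)), (2;(1,2)), (2;(1,2,2)), (2;(2)), (3;()), (3;(1)), (3;(1)), (3;(2)), (4;(1))]


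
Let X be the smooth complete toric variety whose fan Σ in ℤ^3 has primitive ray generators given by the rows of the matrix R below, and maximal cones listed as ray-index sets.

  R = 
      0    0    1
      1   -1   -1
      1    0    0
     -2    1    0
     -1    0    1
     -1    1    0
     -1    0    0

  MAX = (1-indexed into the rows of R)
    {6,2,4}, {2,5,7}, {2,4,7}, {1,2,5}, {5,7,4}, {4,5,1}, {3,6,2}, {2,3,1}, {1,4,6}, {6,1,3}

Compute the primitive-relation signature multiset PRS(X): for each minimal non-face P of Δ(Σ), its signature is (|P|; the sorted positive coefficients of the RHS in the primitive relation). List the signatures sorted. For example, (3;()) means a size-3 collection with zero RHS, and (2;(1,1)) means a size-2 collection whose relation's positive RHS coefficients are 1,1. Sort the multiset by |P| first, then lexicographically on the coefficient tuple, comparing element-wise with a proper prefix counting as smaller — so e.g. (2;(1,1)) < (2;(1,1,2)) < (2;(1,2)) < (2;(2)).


|primitive collections| = 9. Relations:

  • {3,7}:  v_{3} + v_{7} = 0  →  sig = (2;())
  • {1,7}:  v_{1} + v_{7} = v_{5}  →  sig = (2;(1))
  • {3,4}:  v_{3} + v_{4} = v_{6}  →  sig = (2;(1))
  • {3,5}:  v_{3} + v_{5} = v_{1}  →  sig = (2;(1))
  • {6,7}:  v_{6} + v_{7} = v_{4}  →  sig = (2;(1))
  • {5,6}:  v_{5} + v_{6} = v_{1} + v_{4}  →  sig = (2;(1,1))
  • {1,2,6}:  v_{1} + v_{2} + v_{6} = 0  →  sig = (3;())
  • {1,2,4}:  v_{1} + v_{2} + v_{4} = v_{7}  →  sig = (3;(1))
  • {2,4,5}:  v_{2} + v_{4} + v_{5} = 2·v_{7}  →  sig = (3;(2))

Hence PRS(X_Σ) =
[(2;()), (2;(1)), (2;(1)), (2;(1)), (2;(1)), (2;(1,1)), (3;()), (3;(1)), (3;(2))]


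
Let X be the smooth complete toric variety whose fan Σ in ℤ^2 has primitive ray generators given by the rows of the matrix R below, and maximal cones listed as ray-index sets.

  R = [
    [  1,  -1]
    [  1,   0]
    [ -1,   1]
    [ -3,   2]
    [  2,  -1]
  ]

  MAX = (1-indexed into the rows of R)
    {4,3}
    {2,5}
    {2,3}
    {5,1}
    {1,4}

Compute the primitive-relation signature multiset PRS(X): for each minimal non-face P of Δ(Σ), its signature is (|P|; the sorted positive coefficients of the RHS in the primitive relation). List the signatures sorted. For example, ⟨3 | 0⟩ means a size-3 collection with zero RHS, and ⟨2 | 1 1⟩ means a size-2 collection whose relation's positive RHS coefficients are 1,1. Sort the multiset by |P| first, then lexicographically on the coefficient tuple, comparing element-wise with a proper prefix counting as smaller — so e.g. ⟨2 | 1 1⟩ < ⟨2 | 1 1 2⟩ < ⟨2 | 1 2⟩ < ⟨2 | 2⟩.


5 minimal non-faces of Δ(Σ) (on 5 rays):

  P = {1,3}:  v_{1} + v_{3} = 0  →  sig = ⟨2 | 0⟩
  P = {1,2}:  v_{1} + v_{2} = v_{5}  →  sig = ⟨2 | 1⟩
  P = {3,5}:  v_{3} + v_{5} = v_{2}  →  sig = ⟨2 | 1⟩
  P = {4,5}:  v_{4} + v_{5} = v_{3}  →  sig = ⟨2 | 1⟩
  P = {2,4}:  v_{2} + v_{4} = 2·v_{3}  →  sig = ⟨2 | 2⟩

Signatures (|P|; sorted positive RHS coefficients), sorted:
    |P|=2: 5 collections, coeffs (), (1), (1), (1), (2)


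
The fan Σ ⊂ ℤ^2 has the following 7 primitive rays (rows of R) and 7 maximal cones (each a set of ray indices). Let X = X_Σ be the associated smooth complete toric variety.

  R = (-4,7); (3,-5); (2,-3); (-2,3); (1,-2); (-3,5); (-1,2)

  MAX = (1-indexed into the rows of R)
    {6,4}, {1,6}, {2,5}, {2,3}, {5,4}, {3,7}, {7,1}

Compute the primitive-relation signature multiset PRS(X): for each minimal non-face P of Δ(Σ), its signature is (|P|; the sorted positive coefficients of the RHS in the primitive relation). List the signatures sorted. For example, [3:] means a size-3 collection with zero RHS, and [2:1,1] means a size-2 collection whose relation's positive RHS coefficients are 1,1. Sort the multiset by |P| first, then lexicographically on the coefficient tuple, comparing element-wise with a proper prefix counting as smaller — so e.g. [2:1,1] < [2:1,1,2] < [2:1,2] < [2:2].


|primitive collections| = 14. Relations:

  {2,6}:  v_{2} + v_{6} = 0  ⇒ sig = [2:]
  {3,4}:  v_{3} + v_{4} = 0  ⇒ sig = [2:]
  {5,7}:  v_{5} + v_{7} = 0  ⇒ sig = [2:]
  {1,2}:  v_{1} + v_{2} = v_{7}  ⇒ sig = [2:1]
  {1,5}:  v_{1} + v_{5} = v_{6}  ⇒ sig = [2:1]
  {2,4}:  v_{2} + v_{4} = v_{5}  ⇒ sig = [2:1]
  {2,7}:  v_{2} + v_{7} = v_{3}  ⇒ sig = [2:1]
  {3,5}:  v_{3} + v_{5} = v_{2}  ⇒ sig = [2:1]
  {3,6}:  v_{3} + v_{6} = v_{7}  ⇒ sig = [2:1]
  {4,7}:  v_{4} + v_{7} = v_{6}  ⇒ sig = [2:1]
  {5,6}:  v_{5} + v_{6} = v_{4}  ⇒ sig = [2:1]
  {6,7}:  v_{6} + v_{7} = v_{1}  ⇒ sig = [2:1]
  {1,3}:  v_{1} + v_{3} = 2·v_{7}  ⇒ sig = [2:2]
  {1,4}:  v_{1} + v_{4} = 2·v_{6}  ⇒ sig = [2:2]

Hence PRS(X_Σ) =
[[2:], [2:], [2:], [2:1], [2:1], [2:1], [2:1], [2:1], [2:1], [2:1], [2:1], [2:1], [2:2], [2:2]]


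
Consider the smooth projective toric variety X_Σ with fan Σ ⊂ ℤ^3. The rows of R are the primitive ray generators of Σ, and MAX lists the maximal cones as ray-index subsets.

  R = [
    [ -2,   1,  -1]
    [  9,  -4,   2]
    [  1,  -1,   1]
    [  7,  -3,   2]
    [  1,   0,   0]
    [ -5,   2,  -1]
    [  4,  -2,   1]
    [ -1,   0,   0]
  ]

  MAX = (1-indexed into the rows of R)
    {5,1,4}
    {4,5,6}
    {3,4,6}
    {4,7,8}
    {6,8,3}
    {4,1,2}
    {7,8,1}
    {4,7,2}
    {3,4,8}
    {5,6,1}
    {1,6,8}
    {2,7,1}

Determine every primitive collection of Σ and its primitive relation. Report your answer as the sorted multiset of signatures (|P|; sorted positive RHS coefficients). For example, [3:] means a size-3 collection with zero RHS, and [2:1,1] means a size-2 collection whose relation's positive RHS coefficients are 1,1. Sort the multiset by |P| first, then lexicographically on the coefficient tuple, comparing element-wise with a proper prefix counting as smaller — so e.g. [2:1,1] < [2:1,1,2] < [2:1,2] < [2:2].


|primitive collections| = 14. Relations:

  P={5,8}:  v_{5} + v_{8} = 0  so sig = [2:]
  P={1,3}:  v_{1} + v_{3} = v_{8}  so sig = [2:1]
  P={2,6}:  v_{2} + v_{6} = v_{7}  so sig = [2:1]
  P={6,7}:  v_{6} + v_{7} = v_{8}  so sig = [2:1]
  P={3,5}:  v_{3} + v_{5} = v_{4} + v_{6}  so sig = [2:1,1]
  P={5,7}:  v_{5} + v_{7} = v_{1} + v_{4}  so sig = [2:1,1]
  P={2,3}:  v_{2} + v_{3} = v_{4} + v_{7} + v_{8}  so sig = [2:1,1,1]
  P={3,7}:  v_{3} + v_{7} = v_{4} + 2·v_{8}  so sig = [2:1,2]
  P={2,8}:  v_{2} + v_{8} = 2·v_{7}  so sig = [2:2]
  P={2,5}:  v_{2} + v_{5} = 2·v_{1} + 2·v_{4}  so sig = [2:2,2]
  P={1,4,6}:  v_{1} + v_{4} + v_{6} = 0  so sig = [3:]
  P={1,4,7}:  v_{1} + v_{4} + v_{7} = v_{2}  so sig = [3:1]
  P={1,4,8}:  v_{1} + v_{4} + v_{8} = v_{7}  so sig = [3:1]
  P={4,6,8}:  v_{4} + v_{6} + v_{8} = v_{3}  so sig = [3:1]

Signatures (|P|; sorted positive RHS coefficients), sorted:
{ [2:],  [2:1] ×3,  [2:1,1] ×2,  [2:1,1,1],  [2:1,2],  [2:2],  [2:2,2],  [3:],  [3:1] ×3 }


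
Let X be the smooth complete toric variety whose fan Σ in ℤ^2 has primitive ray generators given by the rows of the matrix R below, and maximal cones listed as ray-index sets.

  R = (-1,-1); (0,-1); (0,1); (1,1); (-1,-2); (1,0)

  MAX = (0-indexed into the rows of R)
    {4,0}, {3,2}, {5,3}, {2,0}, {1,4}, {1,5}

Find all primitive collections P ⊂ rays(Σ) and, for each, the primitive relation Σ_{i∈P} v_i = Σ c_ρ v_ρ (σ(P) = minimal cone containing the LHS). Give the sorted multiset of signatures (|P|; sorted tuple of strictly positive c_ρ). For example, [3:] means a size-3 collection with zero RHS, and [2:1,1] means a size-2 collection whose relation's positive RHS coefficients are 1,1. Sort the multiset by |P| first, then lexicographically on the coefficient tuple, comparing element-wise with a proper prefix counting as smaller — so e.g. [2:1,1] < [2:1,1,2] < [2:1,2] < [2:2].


Minimal non-faces — 9 found among 6 rays, 6 max cones:

  P={0,3}:  v_{0} + v_{3} = 0 — sig = [2:]
  P={1,2}:  v_{1} + v_{2} = 0 — sig = [2:]
  P={0,1}:  v_{0} + v_{1} = v_{4} — sig = [2:1]
  P={0,5}:  v_{0} + v_{5} = v_{1} — sig = [2:1]
  P={1,3}:  v_{1} + v_{3} = v_{5} — sig = [2:1]
  P={2,4}:  v_{2} + v_{4} = v_{0} — sig = [2:1]
  P={2,5}:  v_{2} + v_{5} = v_{3} — sig = [2:1]
  P={3,4}:  v_{3} + v_{4} = v_{1} — sig = [2:1]
  P={4,5}:  v_{4} + v_{5} = 2·v_{1} — sig = [2:2]

Sorted signature multiset PRS(X):
[[2:], [2:], [2:1], [2:1], [2:1], [2:1], [2:1], [2:1], [2:2]]


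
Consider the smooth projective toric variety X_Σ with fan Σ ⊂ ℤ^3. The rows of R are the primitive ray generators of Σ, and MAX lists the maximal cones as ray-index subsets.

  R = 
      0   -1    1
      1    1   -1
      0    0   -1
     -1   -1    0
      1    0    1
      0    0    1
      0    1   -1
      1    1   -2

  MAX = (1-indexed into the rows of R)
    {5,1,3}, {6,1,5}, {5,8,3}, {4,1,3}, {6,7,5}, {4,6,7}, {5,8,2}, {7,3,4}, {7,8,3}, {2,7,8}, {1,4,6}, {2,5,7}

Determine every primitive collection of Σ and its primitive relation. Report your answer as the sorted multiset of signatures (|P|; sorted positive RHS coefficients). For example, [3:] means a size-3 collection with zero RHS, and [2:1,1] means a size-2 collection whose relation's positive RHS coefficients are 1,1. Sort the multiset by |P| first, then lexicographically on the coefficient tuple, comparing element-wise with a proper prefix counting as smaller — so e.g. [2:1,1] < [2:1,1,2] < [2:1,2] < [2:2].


The 12 primitive collections of Σ (r=8, n=3):

  • {1,7}:  v_{1} + v_{7} = 0  →  sig = [2:]
  • {3,6}:  v_{3} + v_{6} = 0  →  sig = [2:]
  • {2,3}:  v_{2} + v_{3} = v_{8}  →  sig = [2:1]
  • {2,4}:  v_{2} + v_{4} = v_{3}  →  sig = [2:1]
  • {4,5}:  v_{4} + v_{5} = v_{1}  →  sig = [2:1]
  • {6,8}:  v_{6} + v_{8} = v_{2}  →  sig = [2:1]
  • {1,2}:  v_{1} + v_{2} = v_{3} + v_{5}  →  sig = [2:1,1]
  • {2,6}:  v_{2} + v_{6} = v_{5} + v_{7}  →  sig = [2:1,1]
  • {1,8}:  v_{1} + v_{8} = 2·v_{3} + v_{5}  →  sig = [2:1,2]
  • {4,8}:  v_{4} + v_{8} = 2·v_{3}  →  sig = [2:2]
  • {3,5,7}:  v_{3} + v_{5} + v_{7} = v_{2}  →  sig = [3:1]
  • {5,7,8}:  v_{5} + v_{7} + v_{8} = 2·v_{2}  →  sig = [3:2]

Sorted signature multiset PRS(X):
{ [2:] ×2,  [2:1] ×4,  [2:1,1] ×2,  [2:1,2],  [2:2],  [3:1],  [3:2] }


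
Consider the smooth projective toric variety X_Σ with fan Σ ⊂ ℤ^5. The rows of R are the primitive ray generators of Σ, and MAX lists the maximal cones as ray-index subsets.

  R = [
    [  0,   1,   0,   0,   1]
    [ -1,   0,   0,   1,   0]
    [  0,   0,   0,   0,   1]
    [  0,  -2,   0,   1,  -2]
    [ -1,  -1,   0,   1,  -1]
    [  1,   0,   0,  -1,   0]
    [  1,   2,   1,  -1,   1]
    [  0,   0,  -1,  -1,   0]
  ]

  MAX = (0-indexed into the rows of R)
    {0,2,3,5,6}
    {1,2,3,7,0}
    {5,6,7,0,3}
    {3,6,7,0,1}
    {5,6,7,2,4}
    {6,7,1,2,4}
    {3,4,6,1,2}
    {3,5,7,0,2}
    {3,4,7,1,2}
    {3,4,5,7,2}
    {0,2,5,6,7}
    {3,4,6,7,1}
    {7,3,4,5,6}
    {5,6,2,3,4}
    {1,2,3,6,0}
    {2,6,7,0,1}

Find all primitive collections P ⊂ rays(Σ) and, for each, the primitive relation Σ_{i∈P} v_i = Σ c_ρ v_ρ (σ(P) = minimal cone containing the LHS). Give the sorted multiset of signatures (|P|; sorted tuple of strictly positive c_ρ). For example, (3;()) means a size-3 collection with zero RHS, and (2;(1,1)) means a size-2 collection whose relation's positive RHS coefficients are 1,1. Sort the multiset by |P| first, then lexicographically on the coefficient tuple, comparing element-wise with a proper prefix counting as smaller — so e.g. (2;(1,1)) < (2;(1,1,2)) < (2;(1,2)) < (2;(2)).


The 3 primitive collections of Σ (r=8, n=5):

  P={1,5}:  v_{1} + v_{5} = 0  so sig = (2;())
  P={0,4}:  v_{0} + v_{4} = v_{1}  so sig = (2;(1))
  P={2,3,6,7}:  v_{2} + v_{3} + v_{6} + v_{7} = v_{5}  so sig = (4;(1))

so the primitive-relation signature multiset is
[(2;()), (2;(1)), (4;(1))]


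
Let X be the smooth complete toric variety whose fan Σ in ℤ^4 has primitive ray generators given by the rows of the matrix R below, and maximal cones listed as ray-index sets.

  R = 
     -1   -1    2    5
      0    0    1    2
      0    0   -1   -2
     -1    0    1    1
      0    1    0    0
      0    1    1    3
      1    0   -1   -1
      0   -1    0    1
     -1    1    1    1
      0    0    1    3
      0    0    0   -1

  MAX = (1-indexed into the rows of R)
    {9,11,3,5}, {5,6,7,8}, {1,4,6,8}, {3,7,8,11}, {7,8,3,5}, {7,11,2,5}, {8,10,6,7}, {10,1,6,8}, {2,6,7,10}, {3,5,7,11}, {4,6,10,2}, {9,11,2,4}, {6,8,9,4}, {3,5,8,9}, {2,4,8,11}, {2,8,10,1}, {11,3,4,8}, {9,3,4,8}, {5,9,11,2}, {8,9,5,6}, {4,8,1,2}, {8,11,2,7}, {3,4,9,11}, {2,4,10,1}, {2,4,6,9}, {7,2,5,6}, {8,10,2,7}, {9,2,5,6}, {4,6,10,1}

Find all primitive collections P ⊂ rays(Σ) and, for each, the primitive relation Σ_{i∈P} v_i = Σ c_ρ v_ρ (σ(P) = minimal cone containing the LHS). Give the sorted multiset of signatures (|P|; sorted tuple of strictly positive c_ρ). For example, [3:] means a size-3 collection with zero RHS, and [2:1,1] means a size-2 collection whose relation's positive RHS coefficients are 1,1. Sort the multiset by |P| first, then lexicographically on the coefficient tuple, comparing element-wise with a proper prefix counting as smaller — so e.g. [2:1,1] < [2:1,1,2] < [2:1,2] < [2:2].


22 minimal non-faces of Δ(Σ) (on 11 rays):

  P={2,3}:  v_{2} + v_{3} = 0 — sig = [2:]
  P={4,7}:  v_{4} + v_{7} = 0 — sig = [2:]
  P={4,5}:  v_{4} + v_{5} = v_{9} — sig = [2:1]
  P={5,10}:  v_{5} + v_{10} = v_{6} — sig = [2:1]
  P={7,9}:  v_{7} + v_{9} = v_{5} — sig = [2:1]
  P={10,11}:  v_{10} + v_{11} = v_{2} — sig = [2:1]
  P={1,7}:  v_{1} + v_{7} = v_{8} + v_{10} — sig = [2:1,1]
  P={3,10}:  v_{3} + v_{10} = v_{5} + v_{8} — sig = [2:1,1]
  P={6,11}:  v_{6} + v_{11} = v_{2} + v_{5} — sig = [2:1,1]
  P={9,10}:  v_{9} + v_{10} = v_{4} + v_{6} — sig = [2:1,1]
  P={1,5}:  v_{1} + v_{5} = v_{4} + v_{6} + v_{8} — sig = [2:1,1,1]
  P={1,11}:  v_{1} + v_{11} = v_{2} + v_{4} + v_{8} — sig = [2:1,1,1]
  P={1,9}:  v_{1} + v_{9} = 2·v_{4} + v_{6} + v_{8} — sig = [2:1,1,2]
  P={1,3}:  v_{1} + v_{3} = 2·v_{8} + v_{9} — sig = [2:1,2]
  P={3,6}:  v_{3} + v_{6} = 2·v_{5} + v_{8} — sig = [2:1,2]
  P={5,8,11}:  v_{5} + v_{8} + v_{11} = 0 — sig = [3:]
  P={2,5,8}:  v_{2} + v_{5} + v_{8} = v_{10} — sig = [3:1]
  P={4,8,10}:  v_{4} + v_{8} + v_{10} = v_{1} — sig = [3:1]
  P={8,9,11}:  v_{8} + v_{9} + v_{11} = v_{4} — sig = [3:1]
  P={2,8,9}:  v_{2} + v_{8} + v_{9} = v_{4} + v_{10} — sig = [3:1,1]
  P={1,2,6}:  v_{1} + v_{2} + v_{6} = v_{4} + 3·v_{10} — sig = [3:1,3]
  P={2,6,8}:  v_{2} + v_{6} + v_{8} = 2·v_{10} — sig = [3:2]

Signatures (|P|; sorted positive RHS coefficients), sorted:
    |P|=2: 15 collections, coeffs (), (), (1), (1), (1), (1), (1,1), (1,1), (1,1), (1,1), (1,1,1), (1,1,1), (1,1,2), (1,2), (1,2)
    |P|=3: 7 collections, coeffs (), (1), (1), (1), (1,1), (1,3), (2)


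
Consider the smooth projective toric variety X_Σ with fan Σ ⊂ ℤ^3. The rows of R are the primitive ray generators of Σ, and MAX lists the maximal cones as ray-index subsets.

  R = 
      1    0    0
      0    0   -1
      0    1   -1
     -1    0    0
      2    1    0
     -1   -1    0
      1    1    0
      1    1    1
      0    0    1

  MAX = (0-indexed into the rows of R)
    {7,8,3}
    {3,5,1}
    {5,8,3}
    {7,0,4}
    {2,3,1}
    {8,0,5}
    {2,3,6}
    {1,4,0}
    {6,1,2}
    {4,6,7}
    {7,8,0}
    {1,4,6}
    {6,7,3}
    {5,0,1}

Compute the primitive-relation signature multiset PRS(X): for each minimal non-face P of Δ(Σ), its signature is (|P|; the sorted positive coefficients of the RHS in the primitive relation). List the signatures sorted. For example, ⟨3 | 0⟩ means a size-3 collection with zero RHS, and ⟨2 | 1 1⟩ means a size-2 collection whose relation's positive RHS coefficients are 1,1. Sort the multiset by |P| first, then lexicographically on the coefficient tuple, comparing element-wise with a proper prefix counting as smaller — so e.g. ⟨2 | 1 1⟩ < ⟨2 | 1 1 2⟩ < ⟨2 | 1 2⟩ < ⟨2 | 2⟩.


The 16 primitive collections of Σ (r=9, n=3):

  P={0,3}:  v_{0} + v_{3} = 0  →  sig = ⟨2 | 0⟩
  P={1,8}:  v_{1} + v_{8} = 0  →  sig = ⟨2 | 0⟩
  P={5,6}:  v_{5} + v_{6} = 0  →  sig = ⟨2 | 0⟩
  P={0,6}:  v_{0} + v_{6} = v_{4}  →  sig = ⟨2 | 1⟩
  P={1,7}:  v_{1} + v_{7} = v_{6}  →  sig = ⟨2 | 1⟩
  P={3,4}:  v_{3} + v_{4} = v_{6}  →  sig = ⟨2 | 1⟩
  P={4,5}:  v_{4} + v_{5} = v_{0}  →  sig = ⟨2 | 1⟩
  P={5,7}:  v_{5} + v_{7} = v_{8}  →  sig = ⟨2 | 1⟩
  P={6,8}:  v_{6} + v_{8} = v_{7}  →  sig = ⟨2 | 1⟩
  P={0,2}:  v_{0} + v_{2} = v_{1} + v_{6}  →  sig = ⟨2 | 1 1⟩
  P={2,5}:  v_{2} + v_{5} = v_{1} + v_{3}  →  sig = ⟨2 | 1 1⟩
  P={2,8}:  v_{2} + v_{8} = v_{3} + v_{6}  →  sig = ⟨2 | 1 1⟩
  P={4,8}:  v_{4} + v_{8} = v_{0} + v_{7}  →  sig = ⟨2 | 1 1⟩
  P={2,4}:  v_{2} + v_{4} = v_{1} + 2·v_{6}  →  sig = ⟨2 | 1 2⟩
  P={2,7}:  v_{2} + v_{7} = v_{3} + 2·v_{6}  →  sig = ⟨2 | 1 2⟩
  P={1,3,6}:  v_{1} + v_{3} + v_{6} = v_{2}  →  sig = ⟨3 | 1⟩

so the primitive-relation signature multiset is
[⟨2 | 0⟩, ⟨2 | 0⟩, ⟨2 | 0⟩, ⟨2 | 1⟩, ⟨2 | 1⟩, ⟨2 | 1⟩, ⟨2 | 1⟩, ⟨2 | 1⟩, ⟨2 | 1⟩, ⟨2 | 1 1⟩, ⟨2 | 1 1⟩, ⟨2 | 1 1⟩, ⟨2 | 1 1⟩, ⟨2 | 1 2⟩, ⟨2 | 1 2⟩, ⟨3 | 1⟩]


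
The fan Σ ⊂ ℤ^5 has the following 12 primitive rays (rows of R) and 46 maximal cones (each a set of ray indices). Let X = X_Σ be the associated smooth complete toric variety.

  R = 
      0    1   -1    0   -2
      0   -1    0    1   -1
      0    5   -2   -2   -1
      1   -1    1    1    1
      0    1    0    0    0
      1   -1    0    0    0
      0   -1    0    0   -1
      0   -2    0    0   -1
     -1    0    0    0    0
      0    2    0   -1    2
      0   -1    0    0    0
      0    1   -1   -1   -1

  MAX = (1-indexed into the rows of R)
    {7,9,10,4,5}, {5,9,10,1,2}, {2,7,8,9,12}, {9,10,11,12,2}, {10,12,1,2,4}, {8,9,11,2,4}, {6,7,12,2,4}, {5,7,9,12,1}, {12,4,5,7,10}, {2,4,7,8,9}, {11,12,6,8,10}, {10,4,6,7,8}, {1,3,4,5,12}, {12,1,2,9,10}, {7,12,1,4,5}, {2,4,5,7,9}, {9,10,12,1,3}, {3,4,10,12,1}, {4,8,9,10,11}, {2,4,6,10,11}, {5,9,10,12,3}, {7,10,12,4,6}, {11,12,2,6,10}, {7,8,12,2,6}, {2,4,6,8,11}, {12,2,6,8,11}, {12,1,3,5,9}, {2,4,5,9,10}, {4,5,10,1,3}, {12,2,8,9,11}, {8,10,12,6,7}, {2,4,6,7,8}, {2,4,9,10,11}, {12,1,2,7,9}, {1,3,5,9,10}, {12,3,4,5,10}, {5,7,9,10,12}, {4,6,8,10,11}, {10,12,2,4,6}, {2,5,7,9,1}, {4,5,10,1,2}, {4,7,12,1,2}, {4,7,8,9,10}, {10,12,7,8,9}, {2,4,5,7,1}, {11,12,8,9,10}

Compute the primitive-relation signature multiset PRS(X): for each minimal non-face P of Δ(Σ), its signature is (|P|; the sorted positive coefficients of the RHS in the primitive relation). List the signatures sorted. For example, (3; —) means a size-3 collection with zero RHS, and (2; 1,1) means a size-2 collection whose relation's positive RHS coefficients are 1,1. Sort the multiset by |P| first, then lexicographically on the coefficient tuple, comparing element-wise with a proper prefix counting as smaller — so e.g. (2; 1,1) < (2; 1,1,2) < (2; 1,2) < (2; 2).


23 collections generate NE(X_Σ); each relation:

  P = {5,11}:  v_{5} + v_{11} = 0  ⟹  sig = (2; —)
  P = {5,8}:  v_{5} + v_{8} = v_{7}  ⟹  sig = (2; 1)
  P = {6,9}:  v_{6} + v_{9} = v_{11}  ⟹  sig = (2; 1)
  P = {7,11}:  v_{7} + v_{11} = v_{8}  ⟹  sig = (2; 1)
  P = {1,11}:  v_{1} + v_{11} = v_{2} + v_{12}  ⟹  sig = (2; 1,1)
  P = {5,6}:  v_{5} + v_{6} = v_{4} + v_{12}  ⟹  sig = (2; 1,1)
  P = {1,8}:  v_{1} + v_{8} = v_{2} + v_{7} + v_{12}  ⟹  sig = (2; 1,1,1)
  P = {3,11}:  v_{3} + v_{11} = v_{1} + v_{10} + v_{12}  ⟹  sig = (2; 1,1,1)
  P = {3,6}:  v_{3} + v_{6} = v_{1} + v_{4} + v_{10} + 2·v_{12}  ⟹  sig = (2; 1,1,1,2)
  P = {1,6}:  v_{1} + v_{6} = v_{2} + v_{4} + 2·v_{12}  ⟹  sig = (2; 1,1,2)
  P = {2,3}:  v_{2} + v_{3} = 2·v_{1} + v_{10}  ⟹  sig = (2; 1,2)
  P = {3,8}:  v_{3} + v_{8} = v_{5} + 2·v_{12}  ⟹  sig = (2; 1,2)
  P = {3,7}:  v_{3} + v_{7} = 2·v_{5} + 2·v_{12}  ⟹  sig = (2; 2,2)
  P = {2,7,10}:  v_{2} + v_{7} + v_{10} = 0  ⟹  sig = (3; —)
  P = {4,9,12}:  v_{4} + v_{9} + v_{12} = 0  ⟹  sig = (3; —)
  P = {2,5,12}:  v_{2} + v_{5} + v_{12} = v_{1}  ⟹  sig = (3; 1)
  P = {2,8,10}:  v_{2} + v_{8} + v_{10} = v_{11}  ⟹  sig = (3; 1)
  P = {4,11,12}:  v_{4} + v_{11} + v_{12} = v_{6}  ⟹  sig = (3; 1)
  P = {1,4,9}:  v_{1} + v_{4} + v_{9} = v_{2} + v_{5}  ⟹  sig = (3; 1,1)
  P = {1,7,10}:  v_{1} + v_{7} + v_{10} = v_{5} + v_{12}  ⟹  sig = (3; 1,1)
  P = {4,8,12}:  v_{4} + v_{8} + v_{12} = v_{6} + v_{7}  ⟹  sig = (3; 1,1)
  P = {3,4,9}:  v_{3} + v_{4} + v_{9} = v_{1} + v_{5} + v_{10}  ⟹  sig = (3; 1,1,1)
  P = {1,5,10,12}:  v_{1} + v_{5} + v_{10} + v_{12} = v_{3}  ⟹  sig = (4; 1)

Signatures (|P|; sorted positive RHS coefficients), sorted:
{ (2; —),  (2; 1) ×3,  (2; 1,1) ×2,  (2; 1,1,1) ×2,  (2; 1,1,1,2),  (2; 1,1,2),  (2; 1,2) ×2,  (2; 2,2),  (3; —) ×2,  (3; 1) ×3,  (3; 1,1) ×3,  (3; 1,1,1),  (4; 1) }


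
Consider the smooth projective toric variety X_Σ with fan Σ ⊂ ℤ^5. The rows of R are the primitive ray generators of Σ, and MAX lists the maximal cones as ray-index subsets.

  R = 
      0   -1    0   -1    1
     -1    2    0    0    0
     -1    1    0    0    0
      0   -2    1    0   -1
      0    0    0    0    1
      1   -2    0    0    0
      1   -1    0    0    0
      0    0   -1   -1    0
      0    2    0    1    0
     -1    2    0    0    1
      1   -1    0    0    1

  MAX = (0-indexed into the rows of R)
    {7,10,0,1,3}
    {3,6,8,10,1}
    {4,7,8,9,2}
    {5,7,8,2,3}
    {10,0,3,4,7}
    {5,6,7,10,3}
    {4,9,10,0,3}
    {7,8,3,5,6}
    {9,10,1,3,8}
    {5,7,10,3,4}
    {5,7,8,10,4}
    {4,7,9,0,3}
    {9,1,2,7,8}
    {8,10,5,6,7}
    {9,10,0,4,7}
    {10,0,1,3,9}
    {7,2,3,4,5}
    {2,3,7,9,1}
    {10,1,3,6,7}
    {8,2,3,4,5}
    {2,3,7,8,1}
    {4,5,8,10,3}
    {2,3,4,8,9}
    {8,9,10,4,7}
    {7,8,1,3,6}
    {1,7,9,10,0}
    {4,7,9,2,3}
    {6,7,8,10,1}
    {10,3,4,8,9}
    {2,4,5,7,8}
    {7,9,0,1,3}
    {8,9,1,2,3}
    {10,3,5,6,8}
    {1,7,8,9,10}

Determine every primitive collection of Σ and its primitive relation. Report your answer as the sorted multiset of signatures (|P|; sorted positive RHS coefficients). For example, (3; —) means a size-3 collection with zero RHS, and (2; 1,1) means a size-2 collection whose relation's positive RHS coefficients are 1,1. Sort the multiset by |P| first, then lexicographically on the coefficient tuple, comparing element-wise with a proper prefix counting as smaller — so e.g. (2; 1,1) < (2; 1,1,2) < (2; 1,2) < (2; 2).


15 collections generate NE(X_Σ); each relation:

  {1,5}:  v_{1} + v_{5} = 0 ; sig = (2; —)
  {2,6}:  v_{2} + v_{6} = 0 ; sig = (2; —)
  {1,4}:  v_{1} + v_{4} = v_{9} ; sig = (2; 1)
  {2,10}:  v_{2} + v_{10} = v_{4} ; sig = (2; 1)
  {4,6}:  v_{4} + v_{6} = v_{10} ; sig = (2; 1)
  {5,9}:  v_{5} + v_{9} = v_{4} ; sig = (2; 1)
  {0,8}:  v_{0} + v_{8} = v_{1} + v_{10} ; sig = (2; 1,1)
  {6,9}:  v_{6} + v_{9} = v_{1} + v_{10} ; sig = (2; 1,1)
  {0,2}:  v_{0} + v_{2} = v_{3} + v_{4} + v_{7} + v_{9} ; sig = (2; 1,1,1,1)
  {0,5}:  v_{0} + v_{5} = v_{3} + v_{4} + v_{7} + v_{10} ; sig = (2; 1,1,1,1)
  {0,6}:  v_{0} + v_{6} = v_{1} + v_{3} + v_{7} + 2·v_{10} ; sig = (2; 1,1,1,2)
  {3,4,7,8}:  v_{3} + v_{4} + v_{7} + v_{8} = 0 ; sig = (4; —)
  {3,7,8,9}:  v_{3} + v_{7} + v_{8} + v_{9} = v_{1} ; sig = (4; 1)
  {3,7,8,10}:  v_{3} + v_{7} + v_{8} + v_{10} = v_{6} ; sig = (4; 1)
  {3,7,9,10}:  v_{3} + v_{7} + v_{9} + v_{10} = v_{0} ; sig = (4; 1)

so the primitive-relation signature multiset is
{ (2; —) ×2,  (2; 1) ×4,  (2; 1,1) ×2,  (2; 1,1,1,1) ×2,  (2; 1,1,1,2),  (4; —),  (4; 1) ×3 }


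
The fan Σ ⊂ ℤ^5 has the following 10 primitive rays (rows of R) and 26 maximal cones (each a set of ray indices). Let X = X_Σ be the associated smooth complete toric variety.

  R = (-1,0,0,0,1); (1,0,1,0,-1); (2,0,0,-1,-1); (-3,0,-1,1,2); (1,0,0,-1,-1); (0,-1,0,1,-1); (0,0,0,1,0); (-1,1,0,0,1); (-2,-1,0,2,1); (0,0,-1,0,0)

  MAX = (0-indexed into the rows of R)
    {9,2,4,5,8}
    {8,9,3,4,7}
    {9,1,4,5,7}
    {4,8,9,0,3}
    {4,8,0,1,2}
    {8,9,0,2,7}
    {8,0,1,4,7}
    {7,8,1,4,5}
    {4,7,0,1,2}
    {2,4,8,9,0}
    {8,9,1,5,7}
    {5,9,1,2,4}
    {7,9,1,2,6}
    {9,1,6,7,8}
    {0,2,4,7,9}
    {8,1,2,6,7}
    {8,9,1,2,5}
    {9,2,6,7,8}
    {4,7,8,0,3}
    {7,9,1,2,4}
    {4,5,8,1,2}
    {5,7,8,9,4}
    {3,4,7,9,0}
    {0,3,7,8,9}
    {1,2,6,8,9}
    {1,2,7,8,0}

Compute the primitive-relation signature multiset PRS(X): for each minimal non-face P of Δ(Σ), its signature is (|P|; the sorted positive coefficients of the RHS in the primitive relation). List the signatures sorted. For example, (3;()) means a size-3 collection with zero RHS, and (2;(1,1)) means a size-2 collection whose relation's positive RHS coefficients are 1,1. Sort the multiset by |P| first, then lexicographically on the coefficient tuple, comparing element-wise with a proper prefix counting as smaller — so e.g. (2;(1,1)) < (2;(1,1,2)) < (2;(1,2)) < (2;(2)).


Primitive collections (14):

  P = {0,5}:  v_{0} + v_{5} = v_{4} + v_{8} — sig = (2;(1,1))
  P = {2,3}:  v_{2} + v_{3} = v_{0} + v_{9} — sig = (2;(1,1))
  P = {4,6}:  v_{4} + v_{6} = v_{1} + v_{9} — sig = (2;(1,1))
  P = {0,6}:  v_{0} + v_{6} = v_{2} + v_{7} + v_{8} — sig = (2;(1,1,1))
  P = {1,3}:  v_{1} + v_{3} = v_{4} + v_{7} + v_{8} — sig = (2;(1,1,1))
  P = {3,6}:  v_{3} + v_{6} = v_{7} + v_{8} + v_{9} — sig = (2;(1,1,1))
  P = {3,5}:  v_{3} + v_{5} = 2·v_{4} + v_{7} + 2·v_{8} + v_{9} — sig = (2;(1,1,2,2))
  P = {5,6}:  v_{5} + v_{6} = 2·v_{1} + v_{8} + 2·v_{9} — sig = (2;(1,2,2))
  P = {0,1,9}:  v_{0} + v_{1} + v_{9} = 0 — sig = (3;())
  P = {2,5,7}:  v_{2} + v_{5} + v_{7} = v_{1} + v_{9} — sig = (3;(1,1))
  P = {2,4,7,8}:  v_{2} + v_{4} + v_{7} + v_{8} = 0 — sig = (4;())
  P = {1,4,8,9}:  v_{1} + v_{4} + v_{8} + v_{9} = v_{5} — sig = (4;(1))
  P = {0,4,7,8,9}:  v_{0} + v_{4} + v_{7} + v_{8} + v_{9} = v_{3} — sig = (5;(1))
  P = {1,2,7,8,9}:  v_{1} + v_{2} + v_{7} + v_{8} + v_{9} = v_{6} — sig = (5;(1))

so the primitive-relation signature multiset is
[(2;(1,1)), (2;(1,1)), (2;(1,1)), (2;(1,1,1)), (2;(1,1,1)), (2;(1,1,1)), (2;(1,1,2,2)), (2;(1,2,2)), (3;()), (3;(1,1)), (4;()), (4;(1)), (5;(1)), (5;(1))]


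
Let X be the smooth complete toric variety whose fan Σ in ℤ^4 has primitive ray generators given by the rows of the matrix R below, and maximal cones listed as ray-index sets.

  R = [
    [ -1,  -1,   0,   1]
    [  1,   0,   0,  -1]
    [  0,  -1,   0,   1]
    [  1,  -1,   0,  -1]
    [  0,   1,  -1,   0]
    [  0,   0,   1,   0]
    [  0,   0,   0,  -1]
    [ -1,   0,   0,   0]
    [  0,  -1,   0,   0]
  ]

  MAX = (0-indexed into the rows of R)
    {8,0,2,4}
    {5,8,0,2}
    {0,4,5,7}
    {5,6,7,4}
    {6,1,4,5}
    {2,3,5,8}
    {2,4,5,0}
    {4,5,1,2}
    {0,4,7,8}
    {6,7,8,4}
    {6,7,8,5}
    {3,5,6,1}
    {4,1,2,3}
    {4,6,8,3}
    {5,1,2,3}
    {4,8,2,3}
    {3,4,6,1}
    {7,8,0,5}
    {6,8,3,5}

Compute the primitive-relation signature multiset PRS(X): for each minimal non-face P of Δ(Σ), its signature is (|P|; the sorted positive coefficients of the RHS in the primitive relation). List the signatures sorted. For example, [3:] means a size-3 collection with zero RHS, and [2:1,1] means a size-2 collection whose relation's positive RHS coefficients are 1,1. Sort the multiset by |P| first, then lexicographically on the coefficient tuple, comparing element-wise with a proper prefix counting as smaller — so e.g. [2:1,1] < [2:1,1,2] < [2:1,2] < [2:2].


10 collections generate NE(X_Σ); each relation:

  • {0,1}:  v_{0} + v_{1} = v_{8}  ⇒ sig = [2:1]
  • {1,7}:  v_{1} + v_{7} = v_{6}  ⇒ sig = [2:1]
  • {1,8}:  v_{1} + v_{8} = v_{3}  ⇒ sig = [2:1]
  • {2,6}:  v_{2} + v_{6} = v_{8}  ⇒ sig = [2:1]
  • {2,7}:  v_{2} + v_{7} = v_{0}  ⇒ sig = [2:1]
  • {0,6}:  v_{0} + v_{6} = v_{7} + v_{8}  ⇒ sig = [2:1,1]
  • {3,7}:  v_{3} + v_{7} = v_{6} + v_{8}  ⇒ sig = [2:1,1]
  • {0,3}:  v_{0} + v_{3} = 2·v_{8}  ⇒ sig = [2:2]
  • {4,5,8}:  v_{4} + v_{5} + v_{8} = 0  ⇒ sig = [3:]
  • {3,4,5}:  v_{3} + v_{4} + v_{5} = v_{1}  ⇒ sig = [3:1]

Sorted signature multiset PRS(X):
    [2:1]
    [2:1]
    [2:1]
    [2:1]
    [2:1]
    [2:1,1]
    [2:1,1]
    [2:2]
    [3:]
    [3:1]


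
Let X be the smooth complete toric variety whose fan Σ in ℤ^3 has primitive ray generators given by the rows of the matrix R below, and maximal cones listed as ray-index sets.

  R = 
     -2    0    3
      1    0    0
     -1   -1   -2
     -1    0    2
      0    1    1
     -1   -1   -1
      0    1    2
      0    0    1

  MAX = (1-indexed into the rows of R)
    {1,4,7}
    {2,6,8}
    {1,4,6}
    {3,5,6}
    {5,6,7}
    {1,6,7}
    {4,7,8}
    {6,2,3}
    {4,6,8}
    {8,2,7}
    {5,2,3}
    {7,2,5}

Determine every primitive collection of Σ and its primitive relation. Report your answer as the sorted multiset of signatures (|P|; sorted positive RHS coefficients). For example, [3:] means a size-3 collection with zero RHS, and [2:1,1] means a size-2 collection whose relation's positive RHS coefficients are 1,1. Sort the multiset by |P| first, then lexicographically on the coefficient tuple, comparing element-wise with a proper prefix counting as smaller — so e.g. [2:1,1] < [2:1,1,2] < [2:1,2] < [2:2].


Δ(Σ) — 8 vertices, 14 min non-faces:

  • {3,8}:  v_{3} + v_{8} = v_{6}  ⇒ sig = [2:1]
  • {5,8}:  v_{5} + v_{8} = v_{7}  ⇒ sig = [2:1]
  • {1,2}:  v_{1} + v_{2} = v_{4} + v_{8}  ⇒ sig = [2:1,1]
  • {3,7}:  v_{3} + v_{7} = v_{5} + v_{6}  ⇒ sig = [2:1,1]
  • {3,4}:  v_{3} + v_{4} = 2·v_{6} + v_{7}  ⇒ sig = [2:1,2]
  • {4,5}:  v_{4} + v_{5} = v_{6} + 2·v_{7}  ⇒ sig = [2:1,2]
  • {1,8}:  v_{1} + v_{8} = 2·v_{4}  ⇒ sig = [2:2]
  • {2,4}:  v_{2} + v_{4} = 2·v_{8}  ⇒ sig = [2:2]
  • {1,3}:  v_{1} + v_{3} = 3·v_{6} + 2·v_{7}  ⇒ sig = [2:2,3]
  • {1,5}:  v_{1} + v_{5} = 2·v_{6} + 3·v_{7}  ⇒ sig = [2:2,3]
  • {2,5,6}:  v_{2} + v_{5} + v_{6} = 0  ⇒ sig = [3:]
  • {2,6,7}:  v_{2} + v_{6} + v_{7} = v_{8}  ⇒ sig = [3:1]
  • {4,6,7}:  v_{4} + v_{6} + v_{7} = v_{1}  ⇒ sig = [3:1]
  • {6,7,8}:  v_{6} + v_{7} + v_{8} = v_{4}  ⇒ sig = [3:1]

Signatures (|P|; sorted positive RHS coefficients), sorted:
[[2:1], [2:1], [2:1,1], [2:1,1], [2:1,2], [2:1,2], [2:2], [2:2], [2:2,3], [2:2,3], [3:], [3:1], [3:1], [3:1]]


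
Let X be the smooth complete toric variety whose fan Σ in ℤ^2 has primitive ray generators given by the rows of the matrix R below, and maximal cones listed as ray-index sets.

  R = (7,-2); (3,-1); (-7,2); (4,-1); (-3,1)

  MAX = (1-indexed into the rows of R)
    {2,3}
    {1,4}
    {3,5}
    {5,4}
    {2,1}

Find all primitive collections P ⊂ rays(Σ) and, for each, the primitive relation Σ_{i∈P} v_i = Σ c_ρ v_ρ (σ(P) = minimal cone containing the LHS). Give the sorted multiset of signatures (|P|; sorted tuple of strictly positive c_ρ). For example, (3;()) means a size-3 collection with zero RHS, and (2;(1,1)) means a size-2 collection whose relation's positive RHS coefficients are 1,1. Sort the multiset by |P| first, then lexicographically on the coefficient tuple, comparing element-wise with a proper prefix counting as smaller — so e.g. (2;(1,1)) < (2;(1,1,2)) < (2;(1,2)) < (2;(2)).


Σ has 5 primitive collections:

  • {1,3}:  v_{1} + v_{3} = 0  →  sig = (2;())
  • {2,5}:  v_{2} + v_{5} = 0  →  sig = (2;())
  • {1,5}:  v_{1} + v_{5} = v_{4}  →  sig = (2;(1))
  • {2,4}:  v_{2} + v_{4} = v_{1}  →  sig = (2;(1))
  • {3,4}:  v_{3} + v_{4} = v_{5}  →  sig = (2;(1))

Signatures (|P|; sorted positive RHS coefficients), sorted:
    |P|=2: 5 collections, coeffs (), (), (1), (1), (1)


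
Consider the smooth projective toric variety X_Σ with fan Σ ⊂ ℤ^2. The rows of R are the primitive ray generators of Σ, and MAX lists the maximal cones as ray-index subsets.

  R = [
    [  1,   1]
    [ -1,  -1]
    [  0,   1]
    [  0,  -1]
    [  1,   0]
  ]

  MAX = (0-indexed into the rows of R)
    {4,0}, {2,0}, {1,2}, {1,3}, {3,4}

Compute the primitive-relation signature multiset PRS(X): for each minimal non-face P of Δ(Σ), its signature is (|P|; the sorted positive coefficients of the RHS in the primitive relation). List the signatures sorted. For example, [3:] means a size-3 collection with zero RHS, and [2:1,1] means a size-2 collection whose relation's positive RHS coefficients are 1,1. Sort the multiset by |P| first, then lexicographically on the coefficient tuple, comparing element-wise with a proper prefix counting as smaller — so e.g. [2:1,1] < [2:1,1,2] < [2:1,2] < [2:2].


|primitive collections| = 5. Relations:

  • {0,1}:  v_{0} + v_{1} = 0  ⇒ sig = [2:]
  • {2,3}:  v_{2} + v_{3} = 0  ⇒ sig = [2:]
  • {0,3}:  v_{0} + v_{3} = v_{4}  ⇒ sig = [2:1]
  • {1,4}:  v_{1} + v_{4} = v_{3}  ⇒ sig = [2:1]
  • {2,4}:  v_{2} + v_{4} = v_{0}  ⇒ sig = [2:1]

Signatures (|P|; sorted positive RHS coefficients), sorted:
    [2:]
    [2:]
    [2:1]
    [2:1]
    [2:1]


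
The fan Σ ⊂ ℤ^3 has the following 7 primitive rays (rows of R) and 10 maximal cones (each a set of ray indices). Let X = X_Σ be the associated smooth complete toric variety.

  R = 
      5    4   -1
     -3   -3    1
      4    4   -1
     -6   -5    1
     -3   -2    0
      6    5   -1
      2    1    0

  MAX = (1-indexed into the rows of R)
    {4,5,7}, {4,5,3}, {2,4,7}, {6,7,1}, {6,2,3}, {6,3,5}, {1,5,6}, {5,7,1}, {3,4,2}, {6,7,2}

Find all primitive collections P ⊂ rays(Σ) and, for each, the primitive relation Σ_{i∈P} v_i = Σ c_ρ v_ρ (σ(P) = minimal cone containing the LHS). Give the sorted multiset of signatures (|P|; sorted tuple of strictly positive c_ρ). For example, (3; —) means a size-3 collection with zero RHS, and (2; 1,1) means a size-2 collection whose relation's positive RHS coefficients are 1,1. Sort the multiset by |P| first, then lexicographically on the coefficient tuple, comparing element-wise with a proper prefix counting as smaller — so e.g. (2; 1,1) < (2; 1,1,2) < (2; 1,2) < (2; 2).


|primitive collections| = 7. Relations:

  {4,6}:  v_{4} + v_{6} = 0  so sig = (2; —)
  {1,2}:  v_{1} + v_{2} = v_{7}  so sig = (2; 1)
  {2,5}:  v_{2} + v_{5} = v_{4}  so sig = (2; 1)
  {3,7}:  v_{3} + v_{7} = v_{6}  so sig = (2; 1)
  {1,4}:  v_{1} + v_{4} = v_{5} + v_{7}  so sig = (2; 1,1)
  {1,3}:  v_{1} + v_{3} = v_{5} + 2·v_{6}  so sig = (2; 1,2)
  {5,6,7}:  v_{5} + v_{6} + v_{7} = v_{1}  so sig = (3; 1)

Hence PRS(X_Σ) =
{ (2; —),  (2; 1) ×3,  (2; 1,1),  (2; 1,2),  (3; 1) }


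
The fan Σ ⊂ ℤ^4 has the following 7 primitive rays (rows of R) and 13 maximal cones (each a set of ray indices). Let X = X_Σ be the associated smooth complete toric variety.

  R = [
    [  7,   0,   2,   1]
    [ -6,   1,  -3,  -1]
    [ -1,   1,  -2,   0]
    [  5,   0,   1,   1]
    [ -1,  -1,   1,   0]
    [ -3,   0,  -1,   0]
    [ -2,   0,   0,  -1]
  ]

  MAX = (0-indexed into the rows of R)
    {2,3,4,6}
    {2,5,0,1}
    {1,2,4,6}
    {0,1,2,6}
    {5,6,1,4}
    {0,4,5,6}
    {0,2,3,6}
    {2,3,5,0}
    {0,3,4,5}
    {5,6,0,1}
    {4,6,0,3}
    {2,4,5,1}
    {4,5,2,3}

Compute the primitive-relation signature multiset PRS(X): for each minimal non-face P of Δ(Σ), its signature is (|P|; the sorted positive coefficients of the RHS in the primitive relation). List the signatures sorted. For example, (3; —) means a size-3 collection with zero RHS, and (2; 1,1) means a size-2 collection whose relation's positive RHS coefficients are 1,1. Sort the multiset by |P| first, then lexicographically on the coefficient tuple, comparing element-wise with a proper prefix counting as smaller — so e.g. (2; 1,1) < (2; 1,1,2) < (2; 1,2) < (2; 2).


Minimal non-faces — 5 found among 7 rays, 13 max cones:

  • {1,3}:  v_{1} + v_{3} = v_{2}  →  sig = (2; 1)
  • {0,1,4}:  v_{0} + v_{1} + v_{4} = 0  →  sig = (3; —)
  • {3,5,6}:  v_{3} + v_{5} + v_{6} = 0  →  sig = (3; —)
  • {0,2,4}:  v_{0} + v_{2} + v_{4} = v_{3}  →  sig = (3; 1)
  • {2,5,6}:  v_{2} + v_{5} + v_{6} = v_{1}  →  sig = (3; 1)

Hence PRS(X_Σ) =
    (2; 1)
    (3; —)
    (3; —)
    (3; 1)
    (3; 1)
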